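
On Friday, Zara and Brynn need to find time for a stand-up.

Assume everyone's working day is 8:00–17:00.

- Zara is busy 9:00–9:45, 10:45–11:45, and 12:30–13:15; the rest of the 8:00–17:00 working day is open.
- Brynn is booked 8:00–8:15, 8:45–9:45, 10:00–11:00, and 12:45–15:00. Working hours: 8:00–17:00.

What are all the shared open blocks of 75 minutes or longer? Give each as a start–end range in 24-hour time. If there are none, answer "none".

Zara free within 08:00–17:00: 08:00–09:00, 09:45–10:45, 11:45–12:30, 13:15–17:00.
Brynn free within 08:00–17:00: 08:15–08:45, 09:45–10:00, 11:00–12:45, 15:00–17:00.
Zara ∩ Brynn: 08:15–08:45, 09:45–10:00, 11:45–12:30, 15:00–17:00.
Windows ≥ 75 min: 15:00–17:00.

15:00–17:00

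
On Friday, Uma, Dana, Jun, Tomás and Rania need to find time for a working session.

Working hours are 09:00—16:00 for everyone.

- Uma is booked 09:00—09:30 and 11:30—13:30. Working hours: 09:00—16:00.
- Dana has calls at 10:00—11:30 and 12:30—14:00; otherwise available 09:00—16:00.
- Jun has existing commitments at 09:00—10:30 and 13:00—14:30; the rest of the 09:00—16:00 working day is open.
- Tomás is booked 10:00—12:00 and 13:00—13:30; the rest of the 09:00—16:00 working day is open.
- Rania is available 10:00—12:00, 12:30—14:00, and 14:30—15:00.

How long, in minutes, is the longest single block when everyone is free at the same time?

30 minutes

Uma free within 09:00–16:00: 09:30–11:30, 13:30–16:00.
Dana free within 09:00–16:00: 09:00–10:00, 11:30–12:30, 14:00–16:00.
Jun free within 09:00–16:00: 10:30–13:00, 14:30–16:00.
Tomás free within 09:00–16:00: 09:00–10:00, 12:00–13:00, 13:30–16:00.
Uma ∩ Dana: 09:30–10:00, 14:00–16:00.
Uma ∩ Dana ∩ Jun: 14:30–16:00.
Uma ∩ Dana ∩ Jun ∩ Tomás: 14:30–16:00.
Uma ∩ Dana ∩ Jun ∩ Tomás ∩ Rania: 14:30–15:00.
Single common window of 30 minutes.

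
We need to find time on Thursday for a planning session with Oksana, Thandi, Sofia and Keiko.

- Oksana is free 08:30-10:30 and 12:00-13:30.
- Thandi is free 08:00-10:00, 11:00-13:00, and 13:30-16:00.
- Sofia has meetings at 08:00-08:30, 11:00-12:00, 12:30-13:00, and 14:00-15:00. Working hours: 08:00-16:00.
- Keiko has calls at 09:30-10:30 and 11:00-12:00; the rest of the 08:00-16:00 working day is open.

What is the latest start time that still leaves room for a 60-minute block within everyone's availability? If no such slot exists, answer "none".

08:30

Sofia free within 08:00–16:00: 08:30–11:00, 12:00–12:30, 13:00–14:00, 15:00–16:00.
Keiko free within 08:00–16:00: 08:00–09:30, 10:30–11:00, 12:00–16:00.
Oksana ∩ Thandi: 08:30–10:00, 12:00–13:00.
Oksana ∩ Thandi ∩ Sofia: 08:30–10:00, 12:00–12:30.
Oksana ∩ Thandi ∩ Sofia ∩ Keiko: 08:30–09:30, 12:00–12:30.
Windows ≥ 60 min: 08:30–09:30.
Latest start in the last window 08:30–09:30 is 09:30 − 60 min = 08:30.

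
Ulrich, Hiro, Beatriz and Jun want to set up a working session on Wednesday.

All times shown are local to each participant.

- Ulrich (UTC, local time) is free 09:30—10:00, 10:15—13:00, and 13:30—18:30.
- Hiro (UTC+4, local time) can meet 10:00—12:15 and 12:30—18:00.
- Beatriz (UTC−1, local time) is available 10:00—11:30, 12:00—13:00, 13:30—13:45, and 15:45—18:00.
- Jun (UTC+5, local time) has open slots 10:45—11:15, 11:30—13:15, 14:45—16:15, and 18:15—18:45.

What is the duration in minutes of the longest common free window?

15 minutes

Ulrich → UTC: 09:30–10:00, 10:15–13:00, 13:30–18:30.
Hiro → UTC: 06:00–08:15, 08:30–14:00.
Beatriz → UTC: 11:00–12:30, 13:00–14:00, 14:30–14:45, 16:45–19:00.
Jun → UTC: 05:45–06:15, 06:30–08:15, 09:45–11:15, 13:15–13:45.
Ulrich ∩ Hiro: 09:30–10:00, 10:15–13:00, 13:30–14:00.
Ulrich ∩ Hiro ∩ Beatriz: 11:00–12:30, 13:30–14:00.
Ulrich ∩ Hiro ∩ Beatriz ∩ Jun: 11:00–11:15, 13:30–13:45.
Common window lengths: 15, 15 min; longest is 15.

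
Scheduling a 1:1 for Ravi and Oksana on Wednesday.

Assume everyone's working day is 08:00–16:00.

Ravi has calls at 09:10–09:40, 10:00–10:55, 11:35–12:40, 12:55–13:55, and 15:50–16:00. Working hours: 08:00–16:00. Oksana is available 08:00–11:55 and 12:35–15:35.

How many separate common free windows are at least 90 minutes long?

1

Ravi free within 08:00–16:00: 08:00–09:10, 09:40–10:00, 10:55–11:35, 12:40–12:55, 13:55–15:50.
Ravi ∩ Oksana: 08:00–09:10, 09:40–10:00, 10:55–11:35, 12:40–12:55, 13:55–15:35.
Windows ≥ 90 min: 13:55–15:35.
That's 1 window.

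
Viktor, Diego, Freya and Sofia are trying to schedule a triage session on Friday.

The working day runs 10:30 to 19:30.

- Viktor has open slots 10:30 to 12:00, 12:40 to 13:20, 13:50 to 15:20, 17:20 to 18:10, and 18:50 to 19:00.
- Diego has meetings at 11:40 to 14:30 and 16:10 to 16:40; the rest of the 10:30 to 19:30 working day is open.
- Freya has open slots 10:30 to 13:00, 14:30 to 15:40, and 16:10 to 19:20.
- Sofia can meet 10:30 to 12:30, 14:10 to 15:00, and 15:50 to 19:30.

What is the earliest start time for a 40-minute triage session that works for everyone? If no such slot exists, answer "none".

10:30

Diego free within 10:30–19:30: 10:30–11:40, 14:30–16:10, 16:40–19:30.
Viktor ∩ Diego: 10:30–11:40, 14:30–15:20, 17:20–18:10, 18:50–19:00.
Viktor ∩ Diego ∩ Freya: 10:30–11:40, 14:30–15:20, 17:20–18:10, 18:50–19:00.
Viktor ∩ Diego ∩ Freya ∩ Sofia: 10:30–11:40, 14:30–15:00, 17:20–18:10, 18:50–19:00.
Windows ≥ 40 min: 10:30–11:40, 17:20–18:10.
Earliest such window starts at 10:30.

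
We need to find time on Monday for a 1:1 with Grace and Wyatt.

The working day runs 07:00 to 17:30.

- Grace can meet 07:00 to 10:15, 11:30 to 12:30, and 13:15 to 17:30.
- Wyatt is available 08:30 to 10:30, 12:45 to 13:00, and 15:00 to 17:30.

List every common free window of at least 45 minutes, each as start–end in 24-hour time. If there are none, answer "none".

08:30–10:15, 15:00–17:30

Grace ∩ Wyatt: 08:30–10:15, 15:00–17:30.
Windows ≥ 45 min: 08:30–10:15, 15:00–17:30.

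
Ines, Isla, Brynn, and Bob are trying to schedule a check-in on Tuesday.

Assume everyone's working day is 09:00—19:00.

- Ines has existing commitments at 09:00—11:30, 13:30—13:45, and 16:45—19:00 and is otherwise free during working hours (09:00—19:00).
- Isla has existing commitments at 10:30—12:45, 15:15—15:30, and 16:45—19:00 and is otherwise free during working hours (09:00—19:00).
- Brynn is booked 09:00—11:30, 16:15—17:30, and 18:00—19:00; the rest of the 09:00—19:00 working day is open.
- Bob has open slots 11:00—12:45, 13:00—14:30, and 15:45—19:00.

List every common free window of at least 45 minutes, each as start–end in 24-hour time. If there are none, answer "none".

Ines free within 09:00–19:00: 11:30–13:30, 13:45–16:45.
Isla free within 09:00–19:00: 09:00–10:30, 12:45–15:15, 15:30–16:45.
Brynn free within 09:00–19:00: 11:30–16:15, 17:30–18:00.
Ines ∩ Isla: 12:45–13:30, 13:45–15:15, 15:30–16:45.
Ines ∩ Isla ∩ Brynn: 12:45–13:30, 13:45–15:15, 15:30–16:15.
Ines ∩ Isla ∩ Brynn ∩ Bob: 13:00–13:30, 13:45–14:30, 15:45–16:15.
Windows ≥ 45 min: 13:45–14:30.

13:45–14:30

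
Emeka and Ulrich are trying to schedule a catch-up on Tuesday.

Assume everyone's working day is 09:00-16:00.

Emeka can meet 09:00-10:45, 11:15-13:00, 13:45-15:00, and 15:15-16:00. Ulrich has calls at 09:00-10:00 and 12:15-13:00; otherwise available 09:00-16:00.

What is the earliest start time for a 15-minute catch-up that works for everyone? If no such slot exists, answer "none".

10:00

Ulrich free within 09:00–16:00: 10:00–12:15, 13:00–16:00.
Emeka ∩ Ulrich: 10:00–10:45, 11:15–12:15, 13:45–15:00, 15:15–16:00.
Windows ≥ 15 min: 10:00–10:45, 11:15–12:15, 13:45–15:00, 15:15–16:00.
Earliest such window starts at 10:00.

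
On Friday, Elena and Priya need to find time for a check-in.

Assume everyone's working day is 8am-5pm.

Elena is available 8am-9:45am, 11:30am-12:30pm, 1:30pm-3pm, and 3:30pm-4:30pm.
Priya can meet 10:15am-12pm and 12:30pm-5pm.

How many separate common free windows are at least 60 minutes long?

Elena ∩ Priya: 11:30–12:00, 13:30–15:00, 15:30–16:30.
Windows ≥ 60 min: 13:30–15:00, 15:30–16:30.
That's 2 windows.

2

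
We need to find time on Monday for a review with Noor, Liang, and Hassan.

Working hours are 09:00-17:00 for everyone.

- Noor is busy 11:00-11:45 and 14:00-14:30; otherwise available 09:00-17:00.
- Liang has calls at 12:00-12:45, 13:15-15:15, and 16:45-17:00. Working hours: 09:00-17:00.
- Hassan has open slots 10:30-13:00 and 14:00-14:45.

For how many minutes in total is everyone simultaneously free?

60 minutes

Noor free within 09:00–17:00: 09:00–11:00, 11:45–14:00, 14:30–17:00.
Liang free within 09:00–17:00: 09:00–12:00, 12:45–13:15, 15:15–16:45.
Noor ∩ Liang: 09:00–11:00, 11:45–12:00, 12:45–13:15, 15:15–16:45.
Noor ∩ Liang ∩ Hassan: 10:30–11:00, 11:45–12:00, 12:45–13:00.
Total common minutes: 30 + 15 + 15 = 60.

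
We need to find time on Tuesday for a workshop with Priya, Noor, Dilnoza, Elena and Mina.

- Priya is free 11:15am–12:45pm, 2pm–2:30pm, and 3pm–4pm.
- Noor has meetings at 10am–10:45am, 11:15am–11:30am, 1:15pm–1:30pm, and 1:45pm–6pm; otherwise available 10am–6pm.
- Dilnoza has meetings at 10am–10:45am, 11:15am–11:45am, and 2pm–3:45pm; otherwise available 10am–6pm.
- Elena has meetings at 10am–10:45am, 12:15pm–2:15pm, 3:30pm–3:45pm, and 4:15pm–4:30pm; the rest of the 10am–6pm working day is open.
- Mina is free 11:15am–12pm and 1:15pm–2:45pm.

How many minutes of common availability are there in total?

Noor free within 10:00–18:00: 10:45–11:15, 11:30–13:15, 13:30–13:45.
Dilnoza free within 10:00–18:00: 10:45–11:15, 11:45–14:00, 15:45–18:00.
Elena free within 10:00–18:00: 10:45–12:15, 14:15–15:30, 15:45–16:15, 16:30–18:00.
Priya ∩ Noor: 11:30–12:45.
Priya ∩ Noor ∩ Dilnoza: 11:45–12:45.
Priya ∩ Noor ∩ Dilnoza ∩ Elena: 11:45–12:15.
Priya ∩ Noor ∩ Dilnoza ∩ Elena ∩ Mina: 11:45–12:00.
Total common minutes: 15.

15 minutes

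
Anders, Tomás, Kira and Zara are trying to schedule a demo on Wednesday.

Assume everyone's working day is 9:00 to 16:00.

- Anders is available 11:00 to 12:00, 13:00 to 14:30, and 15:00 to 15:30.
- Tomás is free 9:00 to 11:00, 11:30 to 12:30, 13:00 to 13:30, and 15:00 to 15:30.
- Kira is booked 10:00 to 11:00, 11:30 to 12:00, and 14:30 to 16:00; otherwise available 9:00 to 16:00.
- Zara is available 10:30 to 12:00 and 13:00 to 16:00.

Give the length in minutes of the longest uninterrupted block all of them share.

30 minutes

Kira free within 09:00–16:00: 09:00–10:00, 11:00–11:30, 12:00–14:30.
Anders ∩ Tomás: 11:30–12:00, 13:00–13:30, 15:00–15:30.
Anders ∩ Tomás ∩ Kira: 13:00–13:30.
Anders ∩ Tomás ∩ Kira ∩ Zara: 13:00–13:30.
Single common window of 30 minutes.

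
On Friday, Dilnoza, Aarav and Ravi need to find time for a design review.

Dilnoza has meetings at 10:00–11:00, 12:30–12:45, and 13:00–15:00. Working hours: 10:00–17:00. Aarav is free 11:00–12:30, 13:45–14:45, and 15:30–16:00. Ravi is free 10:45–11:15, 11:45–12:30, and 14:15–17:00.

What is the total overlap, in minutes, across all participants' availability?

Dilnoza free within 10:00–17:00: 11:00–12:30, 12:45–13:00, 15:00–17:00.
Dilnoza ∩ Aarav: 11:00–12:30, 15:30–16:00.
Dilnoza ∩ Aarav ∩ Ravi: 11:00–11:15, 11:45–12:30, 15:30–16:00.
Total common minutes: 15 + 45 + 30 = 90.

90 minutes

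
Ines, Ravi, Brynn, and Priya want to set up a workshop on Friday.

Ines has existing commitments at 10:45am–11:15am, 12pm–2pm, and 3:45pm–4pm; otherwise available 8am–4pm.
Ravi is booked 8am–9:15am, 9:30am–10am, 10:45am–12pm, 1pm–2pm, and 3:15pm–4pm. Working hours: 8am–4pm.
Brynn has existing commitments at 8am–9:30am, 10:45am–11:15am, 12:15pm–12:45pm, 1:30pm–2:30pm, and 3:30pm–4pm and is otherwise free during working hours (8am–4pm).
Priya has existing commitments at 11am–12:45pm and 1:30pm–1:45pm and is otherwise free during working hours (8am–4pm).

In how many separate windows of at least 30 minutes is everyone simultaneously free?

Ines free within 08:00–16:00: 08:00–10:45, 11:15–12:00, 14:00–15:45.
Ravi free within 08:00–16:00: 09:15–09:30, 10:00–10:45, 12:00–13:00, 14:00–15:15.
Brynn free within 08:00–16:00: 09:30–10:45, 11:15–12:15, 12:45–13:30, 14:30–15:30.
Priya free within 08:00–16:00: 08:00–11:00, 12:45–13:30, 13:45–16:00.
Ines ∩ Ravi: 09:15–09:30, 10:00–10:45, 14:00–15:15.
Ines ∩ Ravi ∩ Brynn: 10:00–10:45, 14:30–15:15.
Ines ∩ Ravi ∩ Brynn ∩ Priya: 10:00–10:45, 14:30–15:15.
Windows ≥ 30 min: 10:00–10:45, 14:30–15:15.
That's 2 windows.

2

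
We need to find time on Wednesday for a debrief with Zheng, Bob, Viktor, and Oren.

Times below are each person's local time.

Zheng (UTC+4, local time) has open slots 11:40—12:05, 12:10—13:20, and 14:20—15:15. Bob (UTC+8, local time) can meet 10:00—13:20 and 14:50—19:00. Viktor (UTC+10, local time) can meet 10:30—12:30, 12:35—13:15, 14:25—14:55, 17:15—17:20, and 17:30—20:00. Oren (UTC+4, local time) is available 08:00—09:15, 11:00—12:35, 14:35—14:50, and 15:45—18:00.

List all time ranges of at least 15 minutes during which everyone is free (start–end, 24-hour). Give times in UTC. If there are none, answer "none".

Zheng → UTC: 07:40–08:05, 08:10–09:20, 10:20–11:15.
Bob → UTC: 02:00–05:20, 06:50–11:00.
Viktor → UTC: 00:30–02:30, 02:35–03:15, 04:25–04:55, 07:15–07:20, 07:30–10:00.
Oren → UTC: 04:00–05:15, 07:00–08:35, 10:35–10:50, 11:45–14:00.
Zheng ∩ Bob: 07:40–08:05, 08:10–09:20, 10:20–11:00.
Zheng ∩ Bob ∩ Viktor: 07:40–08:05, 08:10–09:20.
Zheng ∩ Bob ∩ Viktor ∩ Oren: 07:40–08:05, 08:10–08:35.
Windows ≥ 15 min: 07:40–08:05, 08:10–08:35.

07:40–08:05, 08:10–08:35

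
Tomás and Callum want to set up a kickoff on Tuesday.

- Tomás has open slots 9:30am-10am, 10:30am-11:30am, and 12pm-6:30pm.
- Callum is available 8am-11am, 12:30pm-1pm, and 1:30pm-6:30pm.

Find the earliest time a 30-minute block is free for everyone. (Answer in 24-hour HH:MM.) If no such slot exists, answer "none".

09:30

Tomás ∩ Callum: 09:30–10:00, 10:30–11:00, 12:30–13:00, 13:30–18:30.
Windows ≥ 30 min: 09:30–10:00, 10:30–11:00, 12:30–13:00, 13:30–18:30.
Earliest such window starts at 09:30.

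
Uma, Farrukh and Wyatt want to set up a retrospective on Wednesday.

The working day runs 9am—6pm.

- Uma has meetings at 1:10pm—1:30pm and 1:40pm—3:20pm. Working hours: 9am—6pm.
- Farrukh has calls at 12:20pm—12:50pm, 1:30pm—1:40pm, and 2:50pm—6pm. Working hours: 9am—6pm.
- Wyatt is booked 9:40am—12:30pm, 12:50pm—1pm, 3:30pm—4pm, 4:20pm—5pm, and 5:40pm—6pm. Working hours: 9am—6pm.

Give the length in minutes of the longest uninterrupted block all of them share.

40 minutes

Uma free within 09:00–18:00: 09:00–13:10, 13:30–13:40, 15:20–18:00.
Farrukh free within 09:00–18:00: 09:00–12:20, 12:50–13:30, 13:40–14:50.
Wyatt free within 09:00–18:00: 09:00–09:40, 12:30–12:50, 13:00–15:30, 16:00–16:20, 17:00–17:40.
Uma ∩ Farrukh: 09:00–12:20, 12:50–13:10.
Uma ∩ Farrukh ∩ Wyatt: 09:00–09:40, 13:00–13:10.
Common window lengths: 40, 10 min; longest is 40.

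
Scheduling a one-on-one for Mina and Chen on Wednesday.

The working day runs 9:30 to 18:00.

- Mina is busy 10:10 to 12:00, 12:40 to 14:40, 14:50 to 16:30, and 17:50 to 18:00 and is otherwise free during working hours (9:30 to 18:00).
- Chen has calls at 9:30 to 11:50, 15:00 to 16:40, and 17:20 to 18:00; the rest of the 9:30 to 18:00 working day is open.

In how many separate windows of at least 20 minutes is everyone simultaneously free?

Mina free within 09:30–18:00: 09:30–10:10, 12:00–12:40, 14:40–14:50, 16:30–17:50.
Chen free within 09:30–18:00: 11:50–15:00, 16:40–17:20.
Mina ∩ Chen: 12:00–12:40, 14:40–14:50, 16:40–17:20.
Windows ≥ 20 min: 12:00–12:40, 16:40–17:20.
That's 2 windows.

2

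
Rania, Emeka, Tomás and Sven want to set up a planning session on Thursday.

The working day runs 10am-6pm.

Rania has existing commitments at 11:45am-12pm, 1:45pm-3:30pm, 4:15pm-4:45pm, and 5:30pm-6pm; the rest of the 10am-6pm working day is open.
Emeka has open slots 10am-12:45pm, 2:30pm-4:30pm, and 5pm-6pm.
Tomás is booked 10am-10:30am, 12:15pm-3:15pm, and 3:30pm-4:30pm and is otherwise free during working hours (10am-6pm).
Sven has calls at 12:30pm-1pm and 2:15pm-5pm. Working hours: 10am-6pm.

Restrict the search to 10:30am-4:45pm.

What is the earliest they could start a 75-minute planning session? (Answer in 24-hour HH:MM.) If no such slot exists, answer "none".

Rania free within 10:00–18:00: 10:00–11:45, 12:00–13:45, 15:30–16:15, 16:45–17:30.
Tomás free within 10:00–18:00: 10:30–12:15, 15:15–15:30, 16:30–18:00.
Sven free within 10:00–18:00: 10:00–12:30, 13:00–14:15, 17:00–18:00.
Rania ∩ Emeka: 10:00–11:45, 12:00–12:45, 15:30–16:15, 17:00–17:30.
Rania ∩ Emeka ∩ Tomás: 10:30–11:45, 12:00–12:15, 17:00–17:30.
Rania ∩ Emeka ∩ Tomás ∩ Sven: 10:30–11:45, 12:00–12:15, 17:00–17:30.
Restricted to 10:30–16:45: 10:30–11:45, 12:00–12:15.
Windows ≥ 75 min: 10:30–11:45.
Earliest such window starts at 10:30.

10:30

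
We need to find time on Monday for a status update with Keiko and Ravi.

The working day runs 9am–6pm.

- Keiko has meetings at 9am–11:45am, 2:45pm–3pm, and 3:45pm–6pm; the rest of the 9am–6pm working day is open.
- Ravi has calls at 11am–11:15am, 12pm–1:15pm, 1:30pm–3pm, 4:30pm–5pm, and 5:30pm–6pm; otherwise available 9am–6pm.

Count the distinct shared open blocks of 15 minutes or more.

3

Keiko free within 09:00–18:00: 11:45–14:45, 15:00–15:45.
Ravi free within 09:00–18:00: 09:00–11:00, 11:15–12:00, 13:15–13:30, 15:00–16:30, 17:00–17:30.
Keiko ∩ Ravi: 11:45–12:00, 13:15–13:30, 15:00–15:45.
Windows ≥ 15 min: 11:45–12:00, 13:15–13:30, 15:00–15:45.
That's 3 windows.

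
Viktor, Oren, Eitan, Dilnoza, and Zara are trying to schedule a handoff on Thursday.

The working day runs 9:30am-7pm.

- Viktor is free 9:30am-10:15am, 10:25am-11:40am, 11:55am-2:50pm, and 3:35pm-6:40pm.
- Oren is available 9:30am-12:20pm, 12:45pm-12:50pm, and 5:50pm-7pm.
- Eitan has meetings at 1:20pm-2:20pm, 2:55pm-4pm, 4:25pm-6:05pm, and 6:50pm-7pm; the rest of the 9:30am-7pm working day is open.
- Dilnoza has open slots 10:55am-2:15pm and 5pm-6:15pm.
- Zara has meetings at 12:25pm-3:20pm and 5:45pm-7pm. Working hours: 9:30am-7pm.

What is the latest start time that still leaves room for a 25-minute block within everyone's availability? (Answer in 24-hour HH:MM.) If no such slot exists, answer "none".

11:55

Eitan free within 09:30–19:00: 09:30–13:20, 14:20–14:55, 16:00–16:25, 18:05–18:50.
Zara free within 09:30–19:00: 09:30–12:25, 15:20–17:45.
Viktor ∩ Oren: 09:30–10:15, 10:25–11:40, 11:55–12:20, 12:45–12:50, 17:50–18:40.
Viktor ∩ Oren ∩ Eitan: 09:30–10:15, 10:25–11:40, 11:55–12:20, 12:45–12:50, 18:05–18:40.
Viktor ∩ Oren ∩ Eitan ∩ Dilnoza: 10:55–11:40, 11:55–12:20, 12:45–12:50, 18:05–18:15.
Viktor ∩ Oren ∩ Eitan ∩ Dilnoza ∩ Zara: 10:55–11:40, 11:55–12:20.
Windows ≥ 25 min: 10:55–11:40, 11:55–12:20.
Latest start in the last window 11:55–12:20 is 12:20 − 25 min = 11:55.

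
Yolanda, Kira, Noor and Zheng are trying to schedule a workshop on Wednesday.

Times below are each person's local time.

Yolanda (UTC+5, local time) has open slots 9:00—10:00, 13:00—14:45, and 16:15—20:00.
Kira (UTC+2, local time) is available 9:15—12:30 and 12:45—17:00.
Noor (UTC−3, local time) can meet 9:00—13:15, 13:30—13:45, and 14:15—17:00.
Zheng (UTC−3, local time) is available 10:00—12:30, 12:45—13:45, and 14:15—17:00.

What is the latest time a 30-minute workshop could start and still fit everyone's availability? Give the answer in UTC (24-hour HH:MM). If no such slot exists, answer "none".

14:30

Yolanda → UTC: 04:00–05:00, 08:00–09:45, 11:15–15:00.
Kira → UTC: 07:15–10:30, 10:45–15:00.
Noor → UTC: 12:00–16:15, 16:30–16:45, 17:15–20:00.
Zheng → UTC: 13:00–15:30, 15:45–16:45, 17:15–20:00.
Yolanda ∩ Kira: 08:00–09:45, 11:15–15:00.
Yolanda ∩ Kira ∩ Noor: 12:00–15:00.
Yolanda ∩ Kira ∩ Noor ∩ Zheng: 13:00–15:00.
Windows ≥ 30 min: 13:00–15:00.
Latest start in the last window 13:00–15:00 is 15:00 − 30 min = 14:30.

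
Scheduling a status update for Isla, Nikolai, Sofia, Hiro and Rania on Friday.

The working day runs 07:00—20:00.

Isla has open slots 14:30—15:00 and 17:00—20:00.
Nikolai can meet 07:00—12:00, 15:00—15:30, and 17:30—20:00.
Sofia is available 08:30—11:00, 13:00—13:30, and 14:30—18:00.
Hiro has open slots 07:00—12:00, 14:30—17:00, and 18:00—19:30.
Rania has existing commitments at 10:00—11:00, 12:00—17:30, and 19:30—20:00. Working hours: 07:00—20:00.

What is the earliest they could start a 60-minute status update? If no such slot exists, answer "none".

none

Rania free within 07:00–20:00: 07:00–10:00, 11:00–12:00, 17:30–19:30.
Isla ∩ Nikolai: 17:30–20:00.
Isla ∩ Nikolai ∩ Sofia: 17:30–18:00.
Isla ∩ Nikolai ∩ Sofia ∩ Hiro: (none).
Isla ∩ Nikolai ∩ Sofia ∩ Hiro ∩ Rania: (none).
Windows ≥ 60 min: (none).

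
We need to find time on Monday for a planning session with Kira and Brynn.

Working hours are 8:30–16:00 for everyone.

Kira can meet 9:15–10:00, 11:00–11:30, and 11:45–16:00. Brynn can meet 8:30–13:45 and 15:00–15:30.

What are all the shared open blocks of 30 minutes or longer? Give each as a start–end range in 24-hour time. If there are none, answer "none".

09:15–10:00, 11:00–11:30, 11:45–13:45, 15:00–15:30

Kira ∩ Brynn: 09:15–10:00, 11:00–11:30, 11:45–13:45, 15:00–15:30.
Windows ≥ 30 min: 09:15–10:00, 11:00–11:30, 11:45–13:45, 15:00–15:30.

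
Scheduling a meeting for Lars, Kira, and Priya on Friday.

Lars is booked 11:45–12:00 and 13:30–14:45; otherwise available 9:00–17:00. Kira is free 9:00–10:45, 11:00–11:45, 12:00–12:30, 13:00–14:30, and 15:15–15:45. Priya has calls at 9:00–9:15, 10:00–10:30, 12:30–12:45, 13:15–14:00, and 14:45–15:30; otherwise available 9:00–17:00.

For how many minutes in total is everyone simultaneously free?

165 minutes

Lars free within 09:00–17:00: 09:00–11:45, 12:00–13:30, 14:45–17:00.
Priya free within 09:00–17:00: 09:15–10:00, 10:30–12:30, 12:45–13:15, 14:00–14:45, 15:30–17:00.
Lars ∩ Kira: 09:00–10:45, 11:00–11:45, 12:00–12:30, 13:00–13:30, 15:15–15:45.
Lars ∩ Kira ∩ Priya: 09:15–10:00, 10:30–10:45, 11:00–11:45, 12:00–12:30, 13:00–13:15, 15:30–15:45.
Total common minutes: 45 + 15 + 45 + 30 + 15 + 15 = 165.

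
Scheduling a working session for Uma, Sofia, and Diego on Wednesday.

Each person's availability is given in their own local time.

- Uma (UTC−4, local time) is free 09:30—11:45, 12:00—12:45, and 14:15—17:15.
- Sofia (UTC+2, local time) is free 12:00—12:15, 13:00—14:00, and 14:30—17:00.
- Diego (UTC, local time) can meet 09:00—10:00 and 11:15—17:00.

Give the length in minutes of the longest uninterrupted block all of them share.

Uma → UTC: 13:30–15:45, 16:00–16:45, 18:15–21:15.
Sofia → UTC: 10:00–10:15, 11:00–12:00, 12:30–15:00.
Diego → UTC: 09:00–10:00, 11:15–17:00.
Uma ∩ Sofia: 13:30–15:00.
Uma ∩ Sofia ∩ Diego: 13:30–15:00.
Single common window of 90 minutes.

90 minutes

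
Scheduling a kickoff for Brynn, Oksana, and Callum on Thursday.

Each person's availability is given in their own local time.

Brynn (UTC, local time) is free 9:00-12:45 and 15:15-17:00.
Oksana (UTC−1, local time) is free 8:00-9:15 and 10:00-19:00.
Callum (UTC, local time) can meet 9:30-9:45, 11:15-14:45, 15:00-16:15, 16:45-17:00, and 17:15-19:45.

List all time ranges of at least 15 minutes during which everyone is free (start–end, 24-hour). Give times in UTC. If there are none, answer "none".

09:30–09:45, 11:15–12:45, 15:15–16:15, 16:45–17:00

Brynn → UTC: 09:00–12:45, 15:15–17:00.
Oksana → UTC: 09:00–10:15, 11:00–20:00.
Callum → UTC: 09:30–09:45, 11:15–14:45, 15:00–16:15, 16:45–17:00, 17:15–19:45.
Brynn ∩ Oksana: 09:00–10:15, 11:00–12:45, 15:15–17:00.
Brynn ∩ Oksana ∩ Callum: 09:30–09:45, 11:15–12:45, 15:15–16:15, 16:45–17:00.
Windows ≥ 15 min: 09:30–09:45, 11:15–12:45, 15:15–16:15, 16:45–17:00.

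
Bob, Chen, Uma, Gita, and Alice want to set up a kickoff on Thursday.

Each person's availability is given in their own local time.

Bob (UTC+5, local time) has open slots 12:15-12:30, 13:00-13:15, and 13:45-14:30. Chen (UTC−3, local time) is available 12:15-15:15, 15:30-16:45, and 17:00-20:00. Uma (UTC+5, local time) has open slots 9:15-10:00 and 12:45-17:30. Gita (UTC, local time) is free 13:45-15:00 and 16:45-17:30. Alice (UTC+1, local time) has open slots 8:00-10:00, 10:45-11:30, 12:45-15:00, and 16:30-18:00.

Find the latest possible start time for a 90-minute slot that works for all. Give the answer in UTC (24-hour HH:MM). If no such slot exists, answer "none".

none

Bob → UTC: 07:15–07:30, 08:00–08:15, 08:45–09:30.
Chen → UTC: 15:15–18:15, 18:30–19:45, 20:00–23:00.
Uma → UTC: 04:15–05:00, 07:45–12:30.
Gita → UTC: 13:45–15:00, 16:45–17:30.
Alice → UTC: 07:00–09:00, 09:45–10:30, 11:45–14:00, 15:30–17:00.
Bob ∩ Chen: (none).
Bob ∩ Chen ∩ Uma: (none).
Bob ∩ Chen ∩ Uma ∩ Gita: (none).
Bob ∩ Chen ∩ Uma ∩ Gita ∩ Alice: (none).
Windows ≥ 90 min: (none).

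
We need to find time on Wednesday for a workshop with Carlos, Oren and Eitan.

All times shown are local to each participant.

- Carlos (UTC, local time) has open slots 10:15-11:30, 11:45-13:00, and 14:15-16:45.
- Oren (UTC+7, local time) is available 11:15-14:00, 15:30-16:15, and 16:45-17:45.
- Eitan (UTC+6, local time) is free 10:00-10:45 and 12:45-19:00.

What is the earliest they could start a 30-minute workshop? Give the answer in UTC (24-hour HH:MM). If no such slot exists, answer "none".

Carlos → UTC: 10:15–11:30, 11:45–13:00, 14:15–16:45.
Oren → UTC: 04:15–07:00, 08:30–09:15, 09:45–10:45.
Eitan → UTC: 04:00–04:45, 06:45–13:00.
Carlos ∩ Oren: 10:15–10:45.
Carlos ∩ Oren ∩ Eitan: 10:15–10:45.
Windows ≥ 30 min: 10:15–10:45.
Earliest such window starts at 10:15.

10:15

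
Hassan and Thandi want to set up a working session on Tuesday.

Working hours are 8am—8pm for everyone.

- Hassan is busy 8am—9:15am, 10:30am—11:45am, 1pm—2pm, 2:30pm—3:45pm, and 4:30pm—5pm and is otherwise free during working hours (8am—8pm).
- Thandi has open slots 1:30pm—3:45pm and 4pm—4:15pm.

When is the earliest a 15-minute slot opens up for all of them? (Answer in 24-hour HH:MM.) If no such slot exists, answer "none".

Hassan free within 08:00–20:00: 09:15–10:30, 11:45–13:00, 14:00–14:30, 15:45–16:30, 17:00–20:00.
Hassan ∩ Thandi: 14:00–14:30, 16:00–16:15.
Windows ≥ 15 min: 14:00–14:30, 16:00–16:15.
Earliest such window starts at 14:00.

14:00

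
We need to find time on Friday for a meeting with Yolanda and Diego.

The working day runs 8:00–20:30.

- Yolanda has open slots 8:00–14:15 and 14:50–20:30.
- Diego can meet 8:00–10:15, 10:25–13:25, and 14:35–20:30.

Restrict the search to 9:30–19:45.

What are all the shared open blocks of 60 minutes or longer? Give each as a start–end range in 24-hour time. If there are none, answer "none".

10:25–13:25, 14:50–19:45

Yolanda ∩ Diego: 08:00–10:15, 10:25–13:25, 14:50–20:30.
Restricted to 09:30–19:45: 09:30–10:15, 10:25–13:25, 14:50–19:45.
Windows ≥ 60 min: 10:25–13:25, 14:50–19:45.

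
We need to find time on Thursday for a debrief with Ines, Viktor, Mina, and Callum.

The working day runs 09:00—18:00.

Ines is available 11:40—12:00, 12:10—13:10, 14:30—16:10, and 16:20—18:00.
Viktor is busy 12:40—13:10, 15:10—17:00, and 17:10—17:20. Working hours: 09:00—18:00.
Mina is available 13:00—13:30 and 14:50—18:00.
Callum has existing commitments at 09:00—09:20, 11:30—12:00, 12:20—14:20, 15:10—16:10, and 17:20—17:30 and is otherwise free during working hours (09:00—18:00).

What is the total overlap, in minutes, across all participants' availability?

60 minutes

Viktor free within 09:00–18:00: 09:00–12:40, 13:10–15:10, 17:00–17:10, 17:20–18:00.
Callum free within 09:00–18:00: 09:20–11:30, 12:00–12:20, 14:20–15:10, 16:10–17:20, 17:30–18:00.
Ines ∩ Viktor: 11:40–12:00, 12:10–12:40, 14:30–15:10, 17:00–17:10, 17:20–18:00.
Ines ∩ Viktor ∩ Mina: 14:50–15:10, 17:00–17:10, 17:20–18:00.
Ines ∩ Viktor ∩ Mina ∩ Callum: 14:50–15:10, 17:00–17:10, 17:30–18:00.
Total common minutes: 20 + 10 + 30 = 60.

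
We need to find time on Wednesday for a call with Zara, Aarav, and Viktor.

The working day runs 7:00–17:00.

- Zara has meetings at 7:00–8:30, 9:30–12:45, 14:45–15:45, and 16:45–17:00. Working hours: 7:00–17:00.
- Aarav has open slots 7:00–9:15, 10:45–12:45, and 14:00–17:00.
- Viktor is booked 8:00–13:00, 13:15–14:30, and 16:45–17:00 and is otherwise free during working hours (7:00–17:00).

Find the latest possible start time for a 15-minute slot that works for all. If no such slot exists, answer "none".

16:30

Zara free within 07:00–17:00: 08:30–09:30, 12:45–14:45, 15:45–16:45.
Viktor free within 07:00–17:00: 07:00–08:00, 13:00–13:15, 14:30–16:45.
Zara ∩ Aarav: 08:30–09:15, 14:00–14:45, 15:45–16:45.
Zara ∩ Aarav ∩ Viktor: 14:30–14:45, 15:45–16:45.
Windows ≥ 15 min: 14:30–14:45, 15:45–16:45.
Latest start in the last window 15:45–16:45 is 16:45 − 15 min = 16:30.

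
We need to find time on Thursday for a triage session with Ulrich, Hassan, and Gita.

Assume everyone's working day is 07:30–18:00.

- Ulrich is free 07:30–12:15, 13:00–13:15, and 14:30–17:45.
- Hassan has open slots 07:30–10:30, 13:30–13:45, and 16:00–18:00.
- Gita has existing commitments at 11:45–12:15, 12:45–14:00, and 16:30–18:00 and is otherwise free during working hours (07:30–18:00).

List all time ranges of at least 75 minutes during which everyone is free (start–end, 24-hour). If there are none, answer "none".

07:30–10:30

Gita free within 07:30–18:00: 07:30–11:45, 12:15–12:45, 14:00–16:30.
Ulrich ∩ Hassan: 07:30–10:30, 16:00–17:45.
Ulrich ∩ Hassan ∩ Gita: 07:30–10:30, 16:00–16:30.
Windows ≥ 75 min: 07:30–10:30.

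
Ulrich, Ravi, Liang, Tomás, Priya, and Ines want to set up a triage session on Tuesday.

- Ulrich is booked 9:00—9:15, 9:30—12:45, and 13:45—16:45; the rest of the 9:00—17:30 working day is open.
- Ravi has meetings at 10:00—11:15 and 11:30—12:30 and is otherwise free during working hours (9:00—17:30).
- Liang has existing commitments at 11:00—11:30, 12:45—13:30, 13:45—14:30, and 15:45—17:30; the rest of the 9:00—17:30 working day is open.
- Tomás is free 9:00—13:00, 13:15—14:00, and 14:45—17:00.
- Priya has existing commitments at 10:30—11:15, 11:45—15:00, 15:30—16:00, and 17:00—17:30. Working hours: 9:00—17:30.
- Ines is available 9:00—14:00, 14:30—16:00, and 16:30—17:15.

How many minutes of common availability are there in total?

Ulrich free within 09:00–17:30: 09:15–09:30, 12:45–13:45, 16:45–17:30.
Ravi free within 09:00–17:30: 09:00–10:00, 11:15–11:30, 12:30–17:30.
Liang free within 09:00–17:30: 09:00–11:00, 11:30–12:45, 13:30–13:45, 14:30–15:45.
Priya free within 09:00–17:30: 09:00–10:30, 11:15–11:45, 15:00–15:30, 16:00–17:00.
Ulrich ∩ Ravi: 09:15–09:30, 12:45–13:45, 16:45–17:30.
Ulrich ∩ Ravi ∩ Liang: 09:15–09:30, 13:30–13:45.
Ulrich ∩ Ravi ∩ Liang ∩ Tomás: 09:15–09:30, 13:30–13:45.
Ulrich ∩ Ravi ∩ Liang ∩ Tomás ∩ Priya: 09:15–09:30.
Ulrich ∩ Ravi ∩ Liang ∩ Tomás ∩ Priya ∩ Ines: 09:15–09:30.
Total common minutes: 15.

15 minutes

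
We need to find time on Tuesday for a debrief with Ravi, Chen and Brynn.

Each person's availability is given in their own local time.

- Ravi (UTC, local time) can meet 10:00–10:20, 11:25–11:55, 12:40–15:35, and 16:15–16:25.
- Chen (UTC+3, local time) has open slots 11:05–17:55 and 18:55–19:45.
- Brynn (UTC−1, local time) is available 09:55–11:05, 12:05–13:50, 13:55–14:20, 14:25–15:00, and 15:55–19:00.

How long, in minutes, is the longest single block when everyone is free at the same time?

105 minutes

Ravi → UTC: 10:00–10:20, 11:25–11:55, 12:40–15:35, 16:15–16:25.
Chen → UTC: 08:05–14:55, 15:55–16:45.
Brynn → UTC: 10:55–12:05, 13:05–14:50, 14:55–15:20, 15:25–16:00, 16:55–20:00.
Ravi ∩ Chen: 10:00–10:20, 11:25–11:55, 12:40–14:55, 16:15–16:25.
Ravi ∩ Chen ∩ Brynn: 11:25–11:55, 13:05–14:50.
Common window lengths: 30, 105 min; longest is 105.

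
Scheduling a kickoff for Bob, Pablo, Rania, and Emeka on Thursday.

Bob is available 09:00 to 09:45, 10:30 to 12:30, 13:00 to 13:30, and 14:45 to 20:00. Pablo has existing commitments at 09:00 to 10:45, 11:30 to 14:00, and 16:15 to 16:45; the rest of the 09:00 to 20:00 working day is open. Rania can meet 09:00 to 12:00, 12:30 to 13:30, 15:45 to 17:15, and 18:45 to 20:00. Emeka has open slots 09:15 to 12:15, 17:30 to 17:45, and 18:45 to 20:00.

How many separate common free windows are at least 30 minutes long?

Pablo free within 09:00–20:00: 10:45–11:30, 14:00–16:15, 16:45–20:00.
Bob ∩ Pablo: 10:45–11:30, 14:45–16:15, 16:45–20:00.
Bob ∩ Pablo ∩ Rania: 10:45–11:30, 15:45–16:15, 16:45–17:15, 18:45–20:00.
Bob ∩ Pablo ∩ Rania ∩ Emeka: 10:45–11:30, 18:45–20:00.
Windows ≥ 30 min: 10:45–11:30, 18:45–20:00.
That's 2 windows.

2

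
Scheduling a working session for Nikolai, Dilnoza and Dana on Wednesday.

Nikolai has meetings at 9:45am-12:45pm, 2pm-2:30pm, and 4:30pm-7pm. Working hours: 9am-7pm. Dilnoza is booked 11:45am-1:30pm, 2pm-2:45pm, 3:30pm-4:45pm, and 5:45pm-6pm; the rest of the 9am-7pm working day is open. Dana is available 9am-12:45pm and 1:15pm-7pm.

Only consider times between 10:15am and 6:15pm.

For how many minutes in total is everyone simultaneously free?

75 minutes

Nikolai free within 09:00–19:00: 09:00–09:45, 12:45–14:00, 14:30–16:30.
Dilnoza free within 09:00–19:00: 09:00–11:45, 13:30–14:00, 14:45–15:30, 16:45–17:45, 18:00–19:00.
Nikolai ∩ Dilnoza: 09:00–09:45, 13:30–14:00, 14:45–15:30.
Nikolai ∩ Dilnoza ∩ Dana: 09:00–09:45, 13:30–14:00, 14:45–15:30.
Restricted to 10:15–18:15: 13:30–14:00, 14:45–15:30.
Total common minutes: 30 + 45 = 75.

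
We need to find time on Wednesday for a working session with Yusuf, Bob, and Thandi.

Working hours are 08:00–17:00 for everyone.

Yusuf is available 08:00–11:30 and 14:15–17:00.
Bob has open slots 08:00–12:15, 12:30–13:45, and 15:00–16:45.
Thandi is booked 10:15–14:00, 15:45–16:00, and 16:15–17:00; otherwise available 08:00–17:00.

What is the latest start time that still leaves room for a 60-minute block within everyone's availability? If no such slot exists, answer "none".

Thandi free within 08:00–17:00: 08:00–10:15, 14:00–15:45, 16:00–16:15.
Yusuf ∩ Bob: 08:00–11:30, 15:00–16:45.
Yusuf ∩ Bob ∩ Thandi: 08:00–10:15, 15:00–15:45, 16:00–16:15.
Windows ≥ 60 min: 08:00–10:15.
Latest start in the last window 08:00–10:15 is 10:15 − 60 min = 09:15.

09:15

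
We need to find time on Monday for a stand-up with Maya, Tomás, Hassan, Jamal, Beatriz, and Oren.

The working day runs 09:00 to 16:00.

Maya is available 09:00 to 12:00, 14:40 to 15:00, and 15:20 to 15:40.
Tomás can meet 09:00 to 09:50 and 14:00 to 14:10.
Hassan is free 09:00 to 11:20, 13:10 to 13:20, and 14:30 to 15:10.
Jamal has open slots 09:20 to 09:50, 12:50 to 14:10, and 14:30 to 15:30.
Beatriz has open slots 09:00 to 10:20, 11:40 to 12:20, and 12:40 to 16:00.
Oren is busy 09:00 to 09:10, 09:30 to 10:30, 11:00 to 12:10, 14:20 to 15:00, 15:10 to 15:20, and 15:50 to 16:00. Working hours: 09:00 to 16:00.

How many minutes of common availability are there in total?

10 minutes

Oren free within 09:00–16:00: 09:10–09:30, 10:30–11:00, 12:10–14:20, 15:00–15:10, 15:20–15:50.
Maya ∩ Tomás: 09:00–09:50.
Maya ∩ Tomás ∩ Hassan: 09:00–09:50.
Maya ∩ Tomás ∩ Hassan ∩ Jamal: 09:20–09:50.
Maya ∩ Tomás ∩ Hassan ∩ Jamal ∩ Beatriz: 09:20–09:50.
Maya ∩ Tomás ∩ Hassan ∩ Jamal ∩ Beatriz ∩ Oren: 09:20–09:30.
Total common minutes: 10.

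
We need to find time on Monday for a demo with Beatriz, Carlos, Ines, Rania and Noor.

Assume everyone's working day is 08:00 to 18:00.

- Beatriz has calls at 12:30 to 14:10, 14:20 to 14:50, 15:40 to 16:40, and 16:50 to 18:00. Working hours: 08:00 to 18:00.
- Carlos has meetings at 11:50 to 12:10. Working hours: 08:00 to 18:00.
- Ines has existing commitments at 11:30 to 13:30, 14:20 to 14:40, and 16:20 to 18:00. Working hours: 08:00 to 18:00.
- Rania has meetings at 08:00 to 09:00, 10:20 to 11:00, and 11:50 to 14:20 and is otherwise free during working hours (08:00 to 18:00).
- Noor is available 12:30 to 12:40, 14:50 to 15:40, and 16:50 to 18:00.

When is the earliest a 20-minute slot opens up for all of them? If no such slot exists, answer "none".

14:50

Beatriz free within 08:00–18:00: 08:00–12:30, 14:10–14:20, 14:50–15:40, 16:40–16:50.
Carlos free within 08:00–18:00: 08:00–11:50, 12:10–18:00.
Ines free within 08:00–18:00: 08:00–11:30, 13:30–14:20, 14:40–16:20.
Rania free within 08:00–18:00: 09:00–10:20, 11:00–11:50, 14:20–18:00.
Beatriz ∩ Carlos: 08:00–11:50, 12:10–12:30, 14:10–14:20, 14:50–15:40, 16:40–16:50.
Beatriz ∩ Carlos ∩ Ines: 08:00–11:30, 14:10–14:20, 14:50–15:40.
Beatriz ∩ Carlos ∩ Ines ∩ Rania: 09:00–10:20, 11:00–11:30, 14:50–15:40.
Beatriz ∩ Carlos ∩ Ines ∩ Rania ∩ Noor: 14:50–15:40.
Windows ≥ 20 min: 14:50–15:40.
Earliest such window starts at 14:50.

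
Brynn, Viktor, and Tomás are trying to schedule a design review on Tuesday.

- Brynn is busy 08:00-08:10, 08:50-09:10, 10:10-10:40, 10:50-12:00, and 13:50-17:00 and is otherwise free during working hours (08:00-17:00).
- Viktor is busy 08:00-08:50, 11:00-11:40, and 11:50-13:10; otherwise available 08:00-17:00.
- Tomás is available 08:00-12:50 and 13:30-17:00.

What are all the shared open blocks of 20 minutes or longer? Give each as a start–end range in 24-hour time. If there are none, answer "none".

09:10–10:10, 13:30–13:50

Brynn free within 08:00–17:00: 08:10–08:50, 09:10–10:10, 10:40–10:50, 12:00–13:50.
Viktor free within 08:00–17:00: 08:50–11:00, 11:40–11:50, 13:10–17:00.
Brynn ∩ Viktor: 09:10–10:10, 10:40–10:50, 13:10–13:50.
Brynn ∩ Viktor ∩ Tomás: 09:10–10:10, 10:40–10:50, 13:30–13:50.
Windows ≥ 20 min: 09:10–10:10, 13:30–13:50.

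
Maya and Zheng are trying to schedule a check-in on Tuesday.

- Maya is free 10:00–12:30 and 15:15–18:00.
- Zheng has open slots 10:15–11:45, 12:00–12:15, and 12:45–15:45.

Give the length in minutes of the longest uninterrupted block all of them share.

Maya ∩ Zheng: 10:15–11:45, 12:00–12:15, 15:15–15:45.
Common window lengths: 90, 15, 30 min; longest is 90.

90 minutes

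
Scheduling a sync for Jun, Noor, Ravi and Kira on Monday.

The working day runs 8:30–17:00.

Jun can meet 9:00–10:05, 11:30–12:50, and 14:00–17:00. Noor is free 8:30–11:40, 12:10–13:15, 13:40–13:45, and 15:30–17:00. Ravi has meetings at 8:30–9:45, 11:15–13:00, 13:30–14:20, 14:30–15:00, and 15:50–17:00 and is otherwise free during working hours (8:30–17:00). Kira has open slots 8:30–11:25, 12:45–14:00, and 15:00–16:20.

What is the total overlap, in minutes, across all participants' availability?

40 minutes

Ravi free within 08:30–17:00: 09:45–11:15, 13:00–13:30, 14:20–14:30, 15:00–15:50.
Jun ∩ Noor: 09:00–10:05, 11:30–11:40, 12:10–12:50, 15:30–17:00.
Jun ∩ Noor ∩ Ravi: 09:45–10:05, 15:30–15:50.
Jun ∩ Noor ∩ Ravi ∩ Kira: 09:45–10:05, 15:30–15:50.
Total common minutes: 20 + 20 = 40.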